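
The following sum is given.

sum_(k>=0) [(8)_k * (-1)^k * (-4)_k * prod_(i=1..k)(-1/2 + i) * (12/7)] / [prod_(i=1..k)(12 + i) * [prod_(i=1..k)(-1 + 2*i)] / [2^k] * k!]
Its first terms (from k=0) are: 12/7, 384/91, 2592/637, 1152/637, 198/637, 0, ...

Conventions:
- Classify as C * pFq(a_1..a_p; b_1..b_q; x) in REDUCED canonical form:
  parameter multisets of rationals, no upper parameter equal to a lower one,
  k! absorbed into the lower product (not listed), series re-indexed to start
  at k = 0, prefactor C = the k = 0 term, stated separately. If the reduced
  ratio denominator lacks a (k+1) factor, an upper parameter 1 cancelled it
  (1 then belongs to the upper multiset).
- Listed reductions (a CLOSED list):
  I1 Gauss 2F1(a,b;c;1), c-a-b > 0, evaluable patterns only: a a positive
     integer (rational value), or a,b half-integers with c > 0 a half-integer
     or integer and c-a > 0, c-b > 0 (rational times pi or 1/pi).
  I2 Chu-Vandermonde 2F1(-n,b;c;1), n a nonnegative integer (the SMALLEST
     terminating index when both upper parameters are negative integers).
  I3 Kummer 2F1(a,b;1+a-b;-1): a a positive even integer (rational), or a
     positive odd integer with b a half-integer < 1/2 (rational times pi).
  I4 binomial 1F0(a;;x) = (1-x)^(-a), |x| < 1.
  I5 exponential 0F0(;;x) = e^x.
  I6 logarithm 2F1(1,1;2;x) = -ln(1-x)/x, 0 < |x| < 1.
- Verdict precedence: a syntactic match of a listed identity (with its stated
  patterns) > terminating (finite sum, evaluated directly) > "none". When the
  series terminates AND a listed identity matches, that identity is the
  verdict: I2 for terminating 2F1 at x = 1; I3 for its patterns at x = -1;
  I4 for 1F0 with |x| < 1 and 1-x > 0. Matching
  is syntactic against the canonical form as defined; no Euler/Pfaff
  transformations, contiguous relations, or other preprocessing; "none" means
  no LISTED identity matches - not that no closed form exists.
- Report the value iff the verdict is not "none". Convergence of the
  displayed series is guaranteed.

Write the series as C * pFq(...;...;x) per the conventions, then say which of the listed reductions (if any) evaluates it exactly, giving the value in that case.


Reduced: x = -1, 2F1, upper = {-4, 8}, lower = {13}, C = 12/7. Verdict: Kummer's theorem (I3) applies (x = -1; c = 13 equals 1+a-b for upper {-4, 8}: listed pattern). Exact value: 594/49.

Key observation: t_0 being 12/7, the running product (C = 12/7) telescopes to a rising factorial.
Term ratio: r(k) = (-1) * (k-4) (k+8) / [(k+13) (k+1)] - rational in k, leading ratio (-1); with t_0 = 12/7, classification follows.


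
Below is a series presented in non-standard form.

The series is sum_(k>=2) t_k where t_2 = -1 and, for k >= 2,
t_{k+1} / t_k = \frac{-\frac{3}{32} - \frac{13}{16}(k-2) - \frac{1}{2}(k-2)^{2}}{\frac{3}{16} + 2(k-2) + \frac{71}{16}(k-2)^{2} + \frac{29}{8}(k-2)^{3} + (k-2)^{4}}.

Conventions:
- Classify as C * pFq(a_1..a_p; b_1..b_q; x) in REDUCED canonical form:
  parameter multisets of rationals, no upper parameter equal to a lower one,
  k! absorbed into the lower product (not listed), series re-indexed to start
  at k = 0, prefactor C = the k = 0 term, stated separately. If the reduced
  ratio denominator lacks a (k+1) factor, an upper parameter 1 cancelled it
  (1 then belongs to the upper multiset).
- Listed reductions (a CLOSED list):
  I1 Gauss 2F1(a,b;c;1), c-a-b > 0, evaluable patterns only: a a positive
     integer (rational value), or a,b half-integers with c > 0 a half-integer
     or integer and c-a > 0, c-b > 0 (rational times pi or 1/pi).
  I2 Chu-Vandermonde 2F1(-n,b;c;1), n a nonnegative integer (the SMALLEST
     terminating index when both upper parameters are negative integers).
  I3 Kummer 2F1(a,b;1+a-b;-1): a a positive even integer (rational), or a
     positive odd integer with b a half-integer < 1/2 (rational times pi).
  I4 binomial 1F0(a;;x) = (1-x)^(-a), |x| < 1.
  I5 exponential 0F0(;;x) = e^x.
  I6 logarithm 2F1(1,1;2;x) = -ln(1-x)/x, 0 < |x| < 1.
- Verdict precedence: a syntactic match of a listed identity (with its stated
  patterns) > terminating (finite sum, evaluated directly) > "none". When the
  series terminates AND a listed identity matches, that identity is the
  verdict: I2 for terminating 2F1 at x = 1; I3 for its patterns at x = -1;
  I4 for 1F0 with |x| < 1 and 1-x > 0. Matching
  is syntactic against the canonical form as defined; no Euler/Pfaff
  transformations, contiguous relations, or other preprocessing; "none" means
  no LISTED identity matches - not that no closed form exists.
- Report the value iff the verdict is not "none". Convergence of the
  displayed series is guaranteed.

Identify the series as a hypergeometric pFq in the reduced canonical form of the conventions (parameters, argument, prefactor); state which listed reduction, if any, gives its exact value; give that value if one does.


At argument -\frac{1}{2}: a 0F1 with upper {-}, lower {1}, scaled by C = -1. Verdict: none (x = -\frac{1}{2}): each listed identity misses the multisets {-} ; {1}.

Key step: with t_0 = -1, the parameter 1/8 appears in both the upper and lower lists and cancels (alongside the other common factor).
Ratio: r(k) = -\frac{1}{2} * 1 / [(k+1) (k+1)] - rational; roots negated = parameters, x = -\frac{1}{2}, C = -1.


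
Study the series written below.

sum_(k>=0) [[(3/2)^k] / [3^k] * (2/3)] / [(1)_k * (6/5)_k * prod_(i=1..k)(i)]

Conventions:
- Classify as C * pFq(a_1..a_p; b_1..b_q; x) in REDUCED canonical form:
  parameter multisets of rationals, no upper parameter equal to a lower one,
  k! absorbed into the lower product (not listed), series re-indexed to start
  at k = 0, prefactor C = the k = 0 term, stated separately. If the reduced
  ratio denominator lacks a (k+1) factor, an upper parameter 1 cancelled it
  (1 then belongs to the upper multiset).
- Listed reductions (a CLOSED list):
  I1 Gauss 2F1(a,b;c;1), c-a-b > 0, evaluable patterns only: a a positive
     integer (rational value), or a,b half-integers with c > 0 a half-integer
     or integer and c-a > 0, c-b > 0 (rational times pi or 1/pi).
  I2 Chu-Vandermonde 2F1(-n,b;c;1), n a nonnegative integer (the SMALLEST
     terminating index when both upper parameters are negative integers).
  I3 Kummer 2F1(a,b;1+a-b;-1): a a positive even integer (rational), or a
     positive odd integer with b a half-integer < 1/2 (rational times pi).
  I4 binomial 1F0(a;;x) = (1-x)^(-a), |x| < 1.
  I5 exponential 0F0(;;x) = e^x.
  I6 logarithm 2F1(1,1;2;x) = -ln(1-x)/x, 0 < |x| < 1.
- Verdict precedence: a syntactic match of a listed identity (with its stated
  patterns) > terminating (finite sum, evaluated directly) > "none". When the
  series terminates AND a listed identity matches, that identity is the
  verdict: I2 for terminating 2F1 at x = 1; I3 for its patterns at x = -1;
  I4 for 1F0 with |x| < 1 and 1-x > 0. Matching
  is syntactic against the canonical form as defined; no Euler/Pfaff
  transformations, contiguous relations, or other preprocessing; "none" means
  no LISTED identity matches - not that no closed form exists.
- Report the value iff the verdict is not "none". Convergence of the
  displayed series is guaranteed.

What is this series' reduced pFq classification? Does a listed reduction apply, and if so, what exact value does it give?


Classification (C = 2/3): 0F2 with upper {-}, lower {1, 6/5}, argument x = 1/2. Verdict: none. No listed pattern accepts 0F2(-; 1, 6/5; 1/2).

The tell: from the first term 2/3: the lower running product (C = 2/3, x = 1/2) is a rising factorial.
Term ratio: r(k) = (1/2) * 1 / [(k+1) (k+6/5) (k+1)] - rational in k. x = (1/2); t_0 = 2/3; negate the roots.


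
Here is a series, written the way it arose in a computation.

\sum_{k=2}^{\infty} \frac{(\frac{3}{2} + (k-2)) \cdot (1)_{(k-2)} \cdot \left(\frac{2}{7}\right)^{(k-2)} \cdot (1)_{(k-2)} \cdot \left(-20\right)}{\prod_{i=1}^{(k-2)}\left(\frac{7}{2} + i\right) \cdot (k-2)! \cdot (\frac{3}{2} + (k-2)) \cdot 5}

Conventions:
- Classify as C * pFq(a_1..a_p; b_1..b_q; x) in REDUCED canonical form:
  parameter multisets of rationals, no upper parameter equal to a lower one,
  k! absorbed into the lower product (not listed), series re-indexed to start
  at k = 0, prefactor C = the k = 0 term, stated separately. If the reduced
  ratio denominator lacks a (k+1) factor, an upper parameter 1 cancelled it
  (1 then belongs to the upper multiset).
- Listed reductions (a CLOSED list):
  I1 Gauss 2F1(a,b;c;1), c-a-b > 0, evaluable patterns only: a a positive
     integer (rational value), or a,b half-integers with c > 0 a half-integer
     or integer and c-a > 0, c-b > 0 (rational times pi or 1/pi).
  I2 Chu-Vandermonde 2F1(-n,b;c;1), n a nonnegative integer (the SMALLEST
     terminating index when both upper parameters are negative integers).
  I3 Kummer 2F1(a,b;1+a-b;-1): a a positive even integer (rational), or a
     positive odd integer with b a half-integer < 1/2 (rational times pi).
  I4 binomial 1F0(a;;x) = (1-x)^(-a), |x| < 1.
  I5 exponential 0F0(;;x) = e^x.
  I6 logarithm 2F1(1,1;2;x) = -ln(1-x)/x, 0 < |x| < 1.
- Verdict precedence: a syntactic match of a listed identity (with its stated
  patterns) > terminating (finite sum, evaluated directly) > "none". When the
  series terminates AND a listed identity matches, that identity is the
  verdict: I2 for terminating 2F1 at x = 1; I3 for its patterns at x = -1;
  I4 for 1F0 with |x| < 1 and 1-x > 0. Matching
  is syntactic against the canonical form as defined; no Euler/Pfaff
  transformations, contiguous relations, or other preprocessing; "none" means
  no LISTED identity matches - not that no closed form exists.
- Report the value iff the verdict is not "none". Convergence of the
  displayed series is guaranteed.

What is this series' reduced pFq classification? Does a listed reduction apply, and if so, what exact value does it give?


Prefactor -4, argument \frac{2}{7}: 2F1 with upper {1, 1} over lower {\frac{9}{2}}. Verdict: none. A 2F1 with upper {1, 1} fits none of I1-I6 at x = \frac{2}{7}; the sum runs forever.

The tell: x = \frac{2}{7} and the factor k + 3/2 cancels (top and bottom), leaving C = -4, x = 2/7.
Step ratio: r(k) = \frac{2}{7} * (k+1) (k+1) / [(k+\frac{9}{2}) (k+1)] - poly over poly, x = \frac{2}{7} from leading terms; C = -4 at k = 0.


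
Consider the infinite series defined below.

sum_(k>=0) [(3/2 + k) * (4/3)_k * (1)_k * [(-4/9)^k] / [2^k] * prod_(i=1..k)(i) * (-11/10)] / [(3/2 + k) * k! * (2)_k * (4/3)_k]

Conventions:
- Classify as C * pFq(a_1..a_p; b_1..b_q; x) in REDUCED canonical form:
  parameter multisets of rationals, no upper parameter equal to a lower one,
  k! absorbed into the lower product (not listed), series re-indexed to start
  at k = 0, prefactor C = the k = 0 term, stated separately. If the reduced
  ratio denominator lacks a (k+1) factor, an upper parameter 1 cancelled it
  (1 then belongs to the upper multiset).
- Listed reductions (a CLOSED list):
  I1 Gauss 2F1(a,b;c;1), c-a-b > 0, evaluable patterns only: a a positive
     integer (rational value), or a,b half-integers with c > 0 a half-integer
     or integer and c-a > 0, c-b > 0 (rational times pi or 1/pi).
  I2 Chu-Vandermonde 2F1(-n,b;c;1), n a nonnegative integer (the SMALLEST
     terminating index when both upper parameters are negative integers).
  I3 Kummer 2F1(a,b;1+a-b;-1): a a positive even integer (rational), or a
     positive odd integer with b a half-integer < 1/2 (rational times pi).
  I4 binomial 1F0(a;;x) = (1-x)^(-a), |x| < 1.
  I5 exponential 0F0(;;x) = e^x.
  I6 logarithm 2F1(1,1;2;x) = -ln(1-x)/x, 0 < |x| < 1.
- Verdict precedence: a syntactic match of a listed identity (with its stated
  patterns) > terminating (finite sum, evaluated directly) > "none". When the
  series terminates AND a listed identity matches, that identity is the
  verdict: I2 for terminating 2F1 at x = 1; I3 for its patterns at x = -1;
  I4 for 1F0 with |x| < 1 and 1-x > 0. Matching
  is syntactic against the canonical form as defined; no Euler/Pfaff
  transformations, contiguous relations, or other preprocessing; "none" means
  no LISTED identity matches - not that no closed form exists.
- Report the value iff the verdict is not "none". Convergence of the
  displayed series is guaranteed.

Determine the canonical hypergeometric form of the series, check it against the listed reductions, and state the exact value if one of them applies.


The series (x = -2/9) is 2F1: upper {1, 1}, lower {2}, prefactor -11/10. Verdict: the I6 logarithm reduction applies (the logarithm: parameters (1,1;2), x = -2/9). Exact value: (-99/20) * ln(11/9).

First insight: t_0 being -11/10, the two k-th powers (C = -11/10, x = -2/9) combine into one argument.
Consecutive-term ratio: r(k) = (-2/9) * (k+1) (k+1) / [(k+2) (k+1)] - rational in k, leading ratio (-2/9); with t_0 = -11/10, classification follows.


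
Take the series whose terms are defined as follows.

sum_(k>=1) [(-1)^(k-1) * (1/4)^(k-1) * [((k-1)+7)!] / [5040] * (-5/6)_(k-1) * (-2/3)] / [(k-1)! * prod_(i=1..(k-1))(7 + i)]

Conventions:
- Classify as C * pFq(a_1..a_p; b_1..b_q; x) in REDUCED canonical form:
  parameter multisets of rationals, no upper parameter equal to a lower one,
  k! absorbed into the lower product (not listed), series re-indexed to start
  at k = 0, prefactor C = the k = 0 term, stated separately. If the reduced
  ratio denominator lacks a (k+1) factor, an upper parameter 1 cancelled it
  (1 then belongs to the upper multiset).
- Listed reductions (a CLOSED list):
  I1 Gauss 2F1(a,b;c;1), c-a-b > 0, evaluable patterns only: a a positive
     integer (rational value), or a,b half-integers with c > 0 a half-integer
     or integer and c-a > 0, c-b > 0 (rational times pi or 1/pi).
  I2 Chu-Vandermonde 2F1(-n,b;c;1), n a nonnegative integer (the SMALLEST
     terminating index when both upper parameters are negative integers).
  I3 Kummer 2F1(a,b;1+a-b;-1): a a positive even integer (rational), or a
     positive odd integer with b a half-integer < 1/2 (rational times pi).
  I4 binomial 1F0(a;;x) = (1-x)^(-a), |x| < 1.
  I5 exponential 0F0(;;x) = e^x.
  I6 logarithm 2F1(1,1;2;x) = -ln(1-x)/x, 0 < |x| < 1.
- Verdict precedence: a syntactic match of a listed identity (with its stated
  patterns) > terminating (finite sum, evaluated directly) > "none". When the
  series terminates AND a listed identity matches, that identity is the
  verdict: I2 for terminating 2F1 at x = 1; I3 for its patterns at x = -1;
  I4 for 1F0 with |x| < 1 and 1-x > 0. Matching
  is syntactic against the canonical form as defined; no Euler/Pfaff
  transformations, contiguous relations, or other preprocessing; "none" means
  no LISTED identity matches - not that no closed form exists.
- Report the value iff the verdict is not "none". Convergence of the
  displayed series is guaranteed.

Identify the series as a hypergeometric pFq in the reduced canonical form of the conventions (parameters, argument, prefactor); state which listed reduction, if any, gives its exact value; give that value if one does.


Key observation: from the first term -2/3: the parameter 8 appears in both the upper and lower lists and cancels.
Adjacent-term ratio: r(k) = (-1/4) * (k-5/6) / [(k+1)] - poly over poly, x = (-1/4) from leading terms; C = -2/3 at k = 0.

With C = -2/3: the canonical form is 1F0(-5/6; -; -1/4). Verdict: binomial (I4) matches (the 1F0 binomial series: exponent 5/6, x = -1/4). Its exact value is (-2/3) * (5/4)^(5/6).


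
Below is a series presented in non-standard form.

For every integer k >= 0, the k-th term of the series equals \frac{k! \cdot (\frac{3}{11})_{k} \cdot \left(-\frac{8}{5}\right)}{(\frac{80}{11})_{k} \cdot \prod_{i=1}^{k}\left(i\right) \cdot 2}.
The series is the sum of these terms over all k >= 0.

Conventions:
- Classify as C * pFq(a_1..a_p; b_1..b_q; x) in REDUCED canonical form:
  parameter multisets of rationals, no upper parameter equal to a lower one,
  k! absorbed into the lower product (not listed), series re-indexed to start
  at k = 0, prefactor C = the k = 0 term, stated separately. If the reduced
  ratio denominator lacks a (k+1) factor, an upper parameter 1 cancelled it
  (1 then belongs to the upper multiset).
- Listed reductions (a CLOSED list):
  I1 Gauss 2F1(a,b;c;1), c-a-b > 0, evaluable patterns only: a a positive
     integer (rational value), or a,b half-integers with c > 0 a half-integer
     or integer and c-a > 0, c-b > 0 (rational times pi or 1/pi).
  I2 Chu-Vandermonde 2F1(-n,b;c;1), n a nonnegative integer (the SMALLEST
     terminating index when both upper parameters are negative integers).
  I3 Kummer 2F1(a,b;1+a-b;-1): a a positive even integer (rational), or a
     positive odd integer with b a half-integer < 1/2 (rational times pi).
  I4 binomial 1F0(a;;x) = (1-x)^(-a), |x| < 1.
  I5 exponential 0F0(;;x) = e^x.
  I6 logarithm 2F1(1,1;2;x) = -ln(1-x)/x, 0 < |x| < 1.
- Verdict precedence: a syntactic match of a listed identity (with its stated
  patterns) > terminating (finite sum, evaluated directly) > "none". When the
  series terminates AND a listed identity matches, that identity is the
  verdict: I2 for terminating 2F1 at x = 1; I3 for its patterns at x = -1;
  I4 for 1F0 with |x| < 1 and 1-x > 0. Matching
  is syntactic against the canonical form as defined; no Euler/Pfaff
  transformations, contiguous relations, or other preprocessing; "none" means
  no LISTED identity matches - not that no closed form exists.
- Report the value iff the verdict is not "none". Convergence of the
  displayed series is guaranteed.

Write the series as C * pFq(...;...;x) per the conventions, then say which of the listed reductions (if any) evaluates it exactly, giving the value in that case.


The series (x = 1) is 2F1: upper {\frac{3}{11}, 1}, lower {\frac{80}{11}}, prefactor -\frac{4}{5}. Verdict: Gauss's theorem (I1) applies (x = 1: the Gamma ratio telescopes since c-a-b = 6 > 0 and a = 1 in Z>0). Value: -\frac{46}{55}.

Key step: t_0 being -\frac{4}{5}, the factorial ratio (C = -4/5) (k+a-1)!/(a-1)! is a rising factorial (a)_k.
Step ratio: r(k) = 1 * (k+\frac{3}{11}) (k+1) / [(k+\frac{80}{11}) (k+1)] - poly over poly, x = 1 from leading terms; C = -\frac{4}{5} at k = 0.


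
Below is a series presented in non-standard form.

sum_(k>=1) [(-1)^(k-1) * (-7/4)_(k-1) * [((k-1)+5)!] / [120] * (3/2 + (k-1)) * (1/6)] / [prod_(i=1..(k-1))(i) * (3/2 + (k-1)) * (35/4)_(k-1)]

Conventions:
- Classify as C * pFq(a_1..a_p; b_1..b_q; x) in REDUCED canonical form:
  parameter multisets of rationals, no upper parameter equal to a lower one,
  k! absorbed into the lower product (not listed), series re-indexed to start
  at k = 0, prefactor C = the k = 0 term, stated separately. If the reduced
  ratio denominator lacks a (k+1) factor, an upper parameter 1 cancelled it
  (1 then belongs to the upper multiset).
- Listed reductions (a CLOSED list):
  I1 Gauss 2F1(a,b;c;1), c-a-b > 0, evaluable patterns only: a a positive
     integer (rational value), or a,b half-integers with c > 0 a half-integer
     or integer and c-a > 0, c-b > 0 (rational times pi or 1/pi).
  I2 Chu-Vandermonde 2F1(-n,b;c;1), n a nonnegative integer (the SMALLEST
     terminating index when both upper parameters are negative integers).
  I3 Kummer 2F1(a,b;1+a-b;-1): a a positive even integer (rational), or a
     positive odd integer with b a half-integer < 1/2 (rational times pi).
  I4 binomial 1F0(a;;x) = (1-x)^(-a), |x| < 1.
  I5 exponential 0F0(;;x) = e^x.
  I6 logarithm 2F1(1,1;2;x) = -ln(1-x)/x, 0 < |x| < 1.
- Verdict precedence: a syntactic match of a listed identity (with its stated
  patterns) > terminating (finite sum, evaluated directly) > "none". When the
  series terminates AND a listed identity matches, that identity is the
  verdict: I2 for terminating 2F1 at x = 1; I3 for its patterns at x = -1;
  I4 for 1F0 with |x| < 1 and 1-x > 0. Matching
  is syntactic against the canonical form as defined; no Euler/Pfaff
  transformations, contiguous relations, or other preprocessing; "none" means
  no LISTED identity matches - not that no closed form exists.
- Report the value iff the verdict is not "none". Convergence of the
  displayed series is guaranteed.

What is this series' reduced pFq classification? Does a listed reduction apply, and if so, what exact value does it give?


With C = 1/6: the canonical form is 2F1(-7/4, 6; 35/4; -1). Verdict: the Kummer evaluation I3 fires (x = -1; c = 35/4 equals 1+a-b for upper {-7/4, 6}: listed pattern). Its exact value is 2139/5120.

First insight: t_0 being 1/6, the product of the first k integers (C = 1/6) is k!.
Consecutive-term ratio: r(k) = (-1) * (k-7/4) (k+6) / [(k+35/4) (k+1)] - poly over poly, x = (-1) from leading terms; C = 1/6 at k = 0.


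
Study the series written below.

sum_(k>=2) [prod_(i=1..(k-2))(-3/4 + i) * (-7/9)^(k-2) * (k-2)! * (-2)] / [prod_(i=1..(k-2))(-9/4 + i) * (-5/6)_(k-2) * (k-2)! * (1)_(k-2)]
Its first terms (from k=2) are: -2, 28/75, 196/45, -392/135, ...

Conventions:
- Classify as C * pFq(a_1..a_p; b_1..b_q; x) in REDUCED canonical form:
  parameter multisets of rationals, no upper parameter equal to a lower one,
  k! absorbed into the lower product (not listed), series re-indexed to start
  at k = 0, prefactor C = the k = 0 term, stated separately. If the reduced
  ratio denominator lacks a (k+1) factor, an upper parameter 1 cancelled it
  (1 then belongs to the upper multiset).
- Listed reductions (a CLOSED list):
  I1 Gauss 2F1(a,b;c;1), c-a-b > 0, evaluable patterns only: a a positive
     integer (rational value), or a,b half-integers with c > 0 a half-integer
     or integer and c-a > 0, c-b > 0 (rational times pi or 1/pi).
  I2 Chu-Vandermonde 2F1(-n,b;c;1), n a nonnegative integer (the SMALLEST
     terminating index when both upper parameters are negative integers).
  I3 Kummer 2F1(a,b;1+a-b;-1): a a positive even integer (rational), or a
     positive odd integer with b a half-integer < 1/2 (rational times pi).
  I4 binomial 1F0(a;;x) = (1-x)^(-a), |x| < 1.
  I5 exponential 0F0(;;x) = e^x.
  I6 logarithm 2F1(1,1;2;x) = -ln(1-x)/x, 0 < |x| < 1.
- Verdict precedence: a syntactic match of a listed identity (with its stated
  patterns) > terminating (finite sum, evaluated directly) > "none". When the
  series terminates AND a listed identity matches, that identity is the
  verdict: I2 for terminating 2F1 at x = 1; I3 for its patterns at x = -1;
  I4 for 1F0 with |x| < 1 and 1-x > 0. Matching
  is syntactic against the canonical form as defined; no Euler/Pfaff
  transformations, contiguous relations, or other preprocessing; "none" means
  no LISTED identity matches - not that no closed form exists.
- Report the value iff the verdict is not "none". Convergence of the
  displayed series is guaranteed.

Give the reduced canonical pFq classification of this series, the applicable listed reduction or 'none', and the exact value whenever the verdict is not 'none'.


The tell: with t_0 = -2, the running product (prefactor -2) telescopes to a rising factorial.
Adjacent-term ratio: r(k) = (-7/9) * (k+1/4) / [(k-5/4) (k-5/6) (k+1)] - rational in k, leading ratio (-7/9); with t_0 = -2, classification follows.

This is -2 * 1F2(1/4; -5/4, -5/6; -7/9) in reduced canonical form. Verdict: none here - no I1-I6 shape fits x = -7/9 with lower {-5/4, -5/6}.


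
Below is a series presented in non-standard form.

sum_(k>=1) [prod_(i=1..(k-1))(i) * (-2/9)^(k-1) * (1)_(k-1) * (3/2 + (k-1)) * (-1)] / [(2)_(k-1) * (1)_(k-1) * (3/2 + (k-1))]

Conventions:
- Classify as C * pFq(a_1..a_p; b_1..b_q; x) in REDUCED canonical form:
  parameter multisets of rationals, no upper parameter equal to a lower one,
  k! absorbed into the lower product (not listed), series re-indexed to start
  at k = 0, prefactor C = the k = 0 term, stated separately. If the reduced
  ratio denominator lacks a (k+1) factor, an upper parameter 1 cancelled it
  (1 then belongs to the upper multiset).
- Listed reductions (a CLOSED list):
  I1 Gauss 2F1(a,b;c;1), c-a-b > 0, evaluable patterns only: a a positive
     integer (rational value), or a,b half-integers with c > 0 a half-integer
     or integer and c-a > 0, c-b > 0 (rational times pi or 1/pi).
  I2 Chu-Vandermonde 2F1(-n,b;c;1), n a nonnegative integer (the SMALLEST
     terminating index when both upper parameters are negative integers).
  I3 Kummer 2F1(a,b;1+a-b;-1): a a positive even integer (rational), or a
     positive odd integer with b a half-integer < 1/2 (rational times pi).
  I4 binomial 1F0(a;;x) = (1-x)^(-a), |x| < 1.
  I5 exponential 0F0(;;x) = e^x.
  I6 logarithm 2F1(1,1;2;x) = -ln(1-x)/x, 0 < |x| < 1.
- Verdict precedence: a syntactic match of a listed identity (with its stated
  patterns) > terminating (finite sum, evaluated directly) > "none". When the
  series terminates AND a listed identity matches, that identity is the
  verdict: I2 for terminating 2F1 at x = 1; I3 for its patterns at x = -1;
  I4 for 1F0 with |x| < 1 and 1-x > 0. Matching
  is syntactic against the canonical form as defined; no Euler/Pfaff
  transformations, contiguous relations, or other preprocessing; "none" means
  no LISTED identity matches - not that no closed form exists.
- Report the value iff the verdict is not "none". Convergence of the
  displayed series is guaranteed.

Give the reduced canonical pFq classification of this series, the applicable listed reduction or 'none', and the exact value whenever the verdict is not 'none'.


The series (x = -2/9) is 2F1: upper {1, 1}, lower {2}, prefactor -1. Verdict: the logarithmic series (I6) applies (the logarithm: parameters (1,1;2), x = -2/9). Sum: (-9/2) * ln(11/9).

Structural cue: from the first term -1: k + 3/2 divides numerator and denominator alike; C = -1, x = -2/9 after cancelling.
Step ratio: r(k) = (-2/9) * (k+1) (k+1) / [(k+2) (k+1)] - rational in k. x = (-2/9); t_0 = -1; negate the roots.


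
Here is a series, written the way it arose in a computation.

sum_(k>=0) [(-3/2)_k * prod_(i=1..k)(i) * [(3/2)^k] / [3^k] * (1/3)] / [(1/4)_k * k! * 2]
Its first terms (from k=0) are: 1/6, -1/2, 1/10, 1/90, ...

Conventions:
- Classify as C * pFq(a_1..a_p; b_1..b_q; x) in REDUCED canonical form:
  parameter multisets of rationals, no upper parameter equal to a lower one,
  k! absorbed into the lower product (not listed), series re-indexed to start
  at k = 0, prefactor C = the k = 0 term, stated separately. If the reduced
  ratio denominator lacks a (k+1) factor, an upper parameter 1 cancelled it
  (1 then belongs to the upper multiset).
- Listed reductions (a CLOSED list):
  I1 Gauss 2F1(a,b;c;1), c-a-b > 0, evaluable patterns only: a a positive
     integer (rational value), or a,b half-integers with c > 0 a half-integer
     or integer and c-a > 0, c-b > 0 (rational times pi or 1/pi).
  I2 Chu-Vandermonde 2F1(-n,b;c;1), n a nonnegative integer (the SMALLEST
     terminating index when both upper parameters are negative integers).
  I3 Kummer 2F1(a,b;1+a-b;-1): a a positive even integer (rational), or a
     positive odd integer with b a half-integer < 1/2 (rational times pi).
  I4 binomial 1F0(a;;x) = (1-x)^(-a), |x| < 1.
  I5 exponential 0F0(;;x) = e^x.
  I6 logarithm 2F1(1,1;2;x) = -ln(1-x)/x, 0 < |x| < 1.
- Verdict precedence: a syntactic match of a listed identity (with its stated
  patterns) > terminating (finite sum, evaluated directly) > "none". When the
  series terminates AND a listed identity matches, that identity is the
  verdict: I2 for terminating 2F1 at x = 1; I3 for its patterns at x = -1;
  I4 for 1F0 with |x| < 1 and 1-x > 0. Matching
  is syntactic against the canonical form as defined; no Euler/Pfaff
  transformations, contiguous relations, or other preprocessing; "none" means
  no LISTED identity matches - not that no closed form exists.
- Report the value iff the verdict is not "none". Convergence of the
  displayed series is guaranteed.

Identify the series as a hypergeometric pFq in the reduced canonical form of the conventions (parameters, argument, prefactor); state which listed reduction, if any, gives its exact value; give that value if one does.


Prefactor 1/6, argument 1/2: 2F1 with upper {-3/2, 1} over lower {1/4}. Verdict: none. Every listed pattern misses the 2F1 form at 1/2, upper {-3/2, 1}.

Key observation: from the first term 1/6: the running product (prefactor 1/6) telescopes to a rising factorial.
Ratio: r(k) = (1/2) * (k-3/2) (k+1) / [(k+1/4) (k+1)] - rational in k. x = (1/2); t_0 = 1/6; negate the roots.


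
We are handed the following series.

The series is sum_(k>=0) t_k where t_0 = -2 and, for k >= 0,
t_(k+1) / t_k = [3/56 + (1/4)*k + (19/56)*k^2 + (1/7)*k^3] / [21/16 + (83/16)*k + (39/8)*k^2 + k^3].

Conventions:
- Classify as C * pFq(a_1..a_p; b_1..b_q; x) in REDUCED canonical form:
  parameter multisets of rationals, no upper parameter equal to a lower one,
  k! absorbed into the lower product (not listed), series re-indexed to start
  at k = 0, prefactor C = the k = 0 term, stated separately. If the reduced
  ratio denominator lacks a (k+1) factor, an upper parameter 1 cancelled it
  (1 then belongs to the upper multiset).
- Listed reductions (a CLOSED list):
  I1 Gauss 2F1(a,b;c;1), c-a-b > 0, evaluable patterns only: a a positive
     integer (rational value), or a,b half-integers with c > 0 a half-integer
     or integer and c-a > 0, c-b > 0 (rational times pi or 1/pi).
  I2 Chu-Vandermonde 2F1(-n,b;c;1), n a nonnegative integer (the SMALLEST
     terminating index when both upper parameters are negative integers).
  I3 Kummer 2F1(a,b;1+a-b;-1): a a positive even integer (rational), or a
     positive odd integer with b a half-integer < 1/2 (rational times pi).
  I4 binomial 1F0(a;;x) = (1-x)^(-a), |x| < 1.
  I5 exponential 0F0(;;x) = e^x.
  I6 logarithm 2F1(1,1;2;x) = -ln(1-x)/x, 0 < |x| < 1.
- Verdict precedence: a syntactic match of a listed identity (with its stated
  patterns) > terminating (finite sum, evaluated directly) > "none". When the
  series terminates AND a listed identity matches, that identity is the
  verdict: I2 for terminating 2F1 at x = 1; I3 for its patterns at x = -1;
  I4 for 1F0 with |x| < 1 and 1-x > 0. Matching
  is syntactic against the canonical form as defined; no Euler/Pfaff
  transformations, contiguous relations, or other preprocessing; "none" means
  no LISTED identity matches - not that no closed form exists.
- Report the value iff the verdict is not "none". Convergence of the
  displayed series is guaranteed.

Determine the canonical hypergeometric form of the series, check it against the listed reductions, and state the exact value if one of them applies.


First insight: from the first term -2: roots of the ratio polynomials (C = -2, x = 1/7) are the negated parameters.
Step ratio: r(k) = (1/7) * (k+1) (k+1) / [(k+7/2) (k+1)] ; factor over Q: parameters, x = (1/7), and C = -2.

At argument 1/7: a 2F1 with upper {1, 1}, lower {7/2}, scaled by C = -2. Verdict: none. A 2F1 with upper {1, 1} fits none of I1-I6 at x = 1/7; the sum runs forever.


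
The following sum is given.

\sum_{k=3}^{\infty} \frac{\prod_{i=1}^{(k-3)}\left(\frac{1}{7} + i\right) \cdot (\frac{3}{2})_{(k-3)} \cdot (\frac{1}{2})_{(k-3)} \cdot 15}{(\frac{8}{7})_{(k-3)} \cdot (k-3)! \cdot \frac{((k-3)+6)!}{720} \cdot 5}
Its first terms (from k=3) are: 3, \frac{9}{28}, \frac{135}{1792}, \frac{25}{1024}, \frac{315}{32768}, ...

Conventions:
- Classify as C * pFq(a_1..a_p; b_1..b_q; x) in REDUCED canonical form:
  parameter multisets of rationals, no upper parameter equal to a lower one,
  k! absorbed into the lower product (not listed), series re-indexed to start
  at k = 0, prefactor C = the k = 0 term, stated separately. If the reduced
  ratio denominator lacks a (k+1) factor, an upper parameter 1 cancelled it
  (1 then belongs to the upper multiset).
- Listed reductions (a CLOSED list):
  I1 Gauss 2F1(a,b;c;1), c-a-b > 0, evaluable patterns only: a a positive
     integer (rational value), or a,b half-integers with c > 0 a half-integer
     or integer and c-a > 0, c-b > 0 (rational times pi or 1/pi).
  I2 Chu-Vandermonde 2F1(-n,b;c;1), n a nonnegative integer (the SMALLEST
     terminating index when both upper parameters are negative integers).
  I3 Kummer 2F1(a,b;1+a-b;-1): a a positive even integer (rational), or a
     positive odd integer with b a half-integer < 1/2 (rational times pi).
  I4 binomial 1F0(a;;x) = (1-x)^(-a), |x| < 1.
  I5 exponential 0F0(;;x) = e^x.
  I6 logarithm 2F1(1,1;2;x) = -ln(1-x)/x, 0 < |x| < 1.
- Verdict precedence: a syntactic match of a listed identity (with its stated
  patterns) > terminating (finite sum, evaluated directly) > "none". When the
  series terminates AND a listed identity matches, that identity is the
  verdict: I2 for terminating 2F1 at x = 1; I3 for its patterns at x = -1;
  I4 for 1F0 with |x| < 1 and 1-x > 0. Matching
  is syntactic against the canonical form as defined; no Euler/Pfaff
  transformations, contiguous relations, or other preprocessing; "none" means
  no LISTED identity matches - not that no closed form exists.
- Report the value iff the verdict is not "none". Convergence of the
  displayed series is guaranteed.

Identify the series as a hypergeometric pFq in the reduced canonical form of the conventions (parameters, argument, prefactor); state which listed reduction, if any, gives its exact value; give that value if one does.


Prefactor 3, argument 1: 2F1 with upper {\frac{1}{2}, \frac{3}{2}} over lower {7}. Verdict: the half-integer Gauss pattern (I1) applies (x = 1; upper {\frac{1}{2}, \frac{3}{2}} half-integers, c = 7 in the evaluable pattern). Exact value: \frac{262144}{24255} / \pi.

The tell: x = 1 and the denominator's factorial ratio (prefactor 3) is a lower Pochhammer.
Ratio: r(k) = 1 * (k+\frac{1}{2}) (k+\frac{3}{2}) / [(k+7) (k+1)] - rational; roots negated = parameters, x = 1, C = 3.


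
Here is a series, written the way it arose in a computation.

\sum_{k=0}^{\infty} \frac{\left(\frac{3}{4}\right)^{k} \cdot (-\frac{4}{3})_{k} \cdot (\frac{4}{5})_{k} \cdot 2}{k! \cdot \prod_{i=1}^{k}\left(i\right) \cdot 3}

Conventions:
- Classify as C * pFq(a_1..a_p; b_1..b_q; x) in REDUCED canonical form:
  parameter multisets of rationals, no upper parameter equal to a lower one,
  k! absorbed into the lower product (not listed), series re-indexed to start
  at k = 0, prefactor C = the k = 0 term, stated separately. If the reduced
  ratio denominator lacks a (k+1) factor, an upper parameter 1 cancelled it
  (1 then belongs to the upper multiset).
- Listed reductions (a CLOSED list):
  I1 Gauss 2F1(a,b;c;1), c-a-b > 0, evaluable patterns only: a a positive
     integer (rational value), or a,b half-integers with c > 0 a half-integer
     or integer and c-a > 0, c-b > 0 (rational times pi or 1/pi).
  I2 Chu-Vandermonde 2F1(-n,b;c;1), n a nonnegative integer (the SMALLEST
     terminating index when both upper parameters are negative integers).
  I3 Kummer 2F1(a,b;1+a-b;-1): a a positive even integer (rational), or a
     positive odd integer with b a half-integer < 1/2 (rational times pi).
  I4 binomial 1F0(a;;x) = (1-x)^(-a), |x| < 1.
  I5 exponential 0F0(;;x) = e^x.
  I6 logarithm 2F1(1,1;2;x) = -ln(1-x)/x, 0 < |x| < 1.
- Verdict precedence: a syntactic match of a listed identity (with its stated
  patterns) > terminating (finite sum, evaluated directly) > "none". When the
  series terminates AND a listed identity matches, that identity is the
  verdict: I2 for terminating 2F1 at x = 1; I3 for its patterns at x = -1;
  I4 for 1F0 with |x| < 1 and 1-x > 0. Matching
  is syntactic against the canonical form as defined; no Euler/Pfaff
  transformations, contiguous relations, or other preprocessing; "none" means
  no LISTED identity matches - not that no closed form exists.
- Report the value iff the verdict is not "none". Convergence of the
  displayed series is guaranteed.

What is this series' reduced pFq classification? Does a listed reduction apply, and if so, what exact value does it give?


Structural cue: with t_0 = \frac{2}{3}, the product of the first k integers (C = 2/3, x = 3/4) is k!.
Step ratio: r(k) = \frac{3}{4} * (k-\frac{4}{3}) (k+\frac{4}{5}) / [(k+1) (k+1)] ; factor over Q: parameters, x = \frac{3}{4}, and C = \frac{2}{3}.

Prefactor \frac{2}{3}, argument \frac{3}{4}: 2F1 with upper {-\frac{4}{3}, \frac{4}{5}} over lower {1}. Verdict: none. A 2F1 with upper {-\frac{4}{3}, \frac{4}{5}} fits none of I1-I6 at x = \frac{3}{4}; the sum runs forever.


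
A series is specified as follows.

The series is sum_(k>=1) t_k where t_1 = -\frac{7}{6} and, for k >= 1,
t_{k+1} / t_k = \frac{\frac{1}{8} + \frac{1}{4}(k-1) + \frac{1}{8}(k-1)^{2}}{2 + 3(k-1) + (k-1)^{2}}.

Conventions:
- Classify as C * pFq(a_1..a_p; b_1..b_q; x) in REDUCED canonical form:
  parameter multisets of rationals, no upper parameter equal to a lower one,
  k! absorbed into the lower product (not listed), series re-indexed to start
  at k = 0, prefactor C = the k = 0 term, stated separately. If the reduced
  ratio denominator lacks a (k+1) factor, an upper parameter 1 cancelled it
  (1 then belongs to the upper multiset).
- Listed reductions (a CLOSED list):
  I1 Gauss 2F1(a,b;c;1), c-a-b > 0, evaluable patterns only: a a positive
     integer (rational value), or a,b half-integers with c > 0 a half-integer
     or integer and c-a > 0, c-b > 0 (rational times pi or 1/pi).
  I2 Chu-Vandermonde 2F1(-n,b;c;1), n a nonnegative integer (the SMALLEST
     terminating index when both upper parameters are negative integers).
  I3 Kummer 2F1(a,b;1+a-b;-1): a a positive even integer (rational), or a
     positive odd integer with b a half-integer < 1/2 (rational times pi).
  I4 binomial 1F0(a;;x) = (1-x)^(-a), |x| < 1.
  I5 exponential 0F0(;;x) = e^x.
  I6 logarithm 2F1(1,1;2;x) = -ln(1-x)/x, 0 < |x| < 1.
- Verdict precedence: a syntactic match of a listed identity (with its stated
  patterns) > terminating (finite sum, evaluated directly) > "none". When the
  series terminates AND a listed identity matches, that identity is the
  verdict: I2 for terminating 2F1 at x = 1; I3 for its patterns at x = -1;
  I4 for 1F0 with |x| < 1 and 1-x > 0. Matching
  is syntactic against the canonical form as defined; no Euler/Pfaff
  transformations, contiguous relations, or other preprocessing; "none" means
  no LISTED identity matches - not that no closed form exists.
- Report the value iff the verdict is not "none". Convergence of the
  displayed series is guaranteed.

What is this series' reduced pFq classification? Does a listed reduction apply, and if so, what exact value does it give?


Classification (C = -\frac{7}{6}): 2F1 with upper {1, 1}, lower {2}, argument x = \frac{1}{8}. Verdict: this is the logarithmic series (I6) (the logarithm: parameters (1,1;2), x = \frac{1}{8}). Hence: \frac{28}{3} \cdot \ln\left(\frac{7}{8}\right).

The tell: t_0 being -\frac{7}{6}, the expanded ratio factors over Q; C = -7/6, x = 1/8, roots give parameters.
Adjacent-term ratio: r(k) = \frac{1}{8} * (k+1) (k+1) / [(k+2) (k+1)] - rational; roots negated = parameters, x = \frac{1}{8}, C = -\frac{7}{6}.


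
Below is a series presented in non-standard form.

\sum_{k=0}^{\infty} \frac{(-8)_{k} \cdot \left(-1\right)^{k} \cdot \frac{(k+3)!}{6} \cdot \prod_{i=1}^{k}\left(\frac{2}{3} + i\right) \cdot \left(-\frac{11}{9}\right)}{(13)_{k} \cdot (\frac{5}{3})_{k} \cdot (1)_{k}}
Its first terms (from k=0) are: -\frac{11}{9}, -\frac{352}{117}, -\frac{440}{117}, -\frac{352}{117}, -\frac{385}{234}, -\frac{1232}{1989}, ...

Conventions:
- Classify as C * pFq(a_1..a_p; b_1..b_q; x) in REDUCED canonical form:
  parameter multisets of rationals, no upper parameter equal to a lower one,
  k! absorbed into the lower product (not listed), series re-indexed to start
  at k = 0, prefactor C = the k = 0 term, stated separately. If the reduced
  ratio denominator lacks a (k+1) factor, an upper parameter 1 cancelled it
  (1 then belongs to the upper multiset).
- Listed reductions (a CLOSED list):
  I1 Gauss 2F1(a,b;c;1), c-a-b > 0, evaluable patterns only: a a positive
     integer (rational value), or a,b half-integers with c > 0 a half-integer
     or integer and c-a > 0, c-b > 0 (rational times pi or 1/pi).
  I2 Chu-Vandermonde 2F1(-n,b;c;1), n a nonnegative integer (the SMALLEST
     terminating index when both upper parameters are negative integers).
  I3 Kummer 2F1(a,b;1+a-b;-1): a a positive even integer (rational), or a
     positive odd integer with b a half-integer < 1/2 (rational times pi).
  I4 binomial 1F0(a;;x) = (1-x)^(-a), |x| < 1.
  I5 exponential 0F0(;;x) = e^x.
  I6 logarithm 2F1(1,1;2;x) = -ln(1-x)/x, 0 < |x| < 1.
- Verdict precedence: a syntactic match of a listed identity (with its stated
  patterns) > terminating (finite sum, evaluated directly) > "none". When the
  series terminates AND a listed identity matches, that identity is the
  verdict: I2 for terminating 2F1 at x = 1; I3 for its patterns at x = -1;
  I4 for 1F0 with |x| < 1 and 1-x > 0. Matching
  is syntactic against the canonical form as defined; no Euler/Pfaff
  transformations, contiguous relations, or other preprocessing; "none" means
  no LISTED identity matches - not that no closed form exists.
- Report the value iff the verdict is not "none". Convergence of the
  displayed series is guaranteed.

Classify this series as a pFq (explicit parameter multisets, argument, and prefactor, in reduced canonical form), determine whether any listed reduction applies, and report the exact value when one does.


This is -\frac{11}{9} * 2F1(-8, 4; 13; -1) in reduced canonical form. Verdict at x = -1: the Kummer evaluation I3 matches (x = -1; c = 13 equals 1+a-b for upper {-8, 4}: listed pattern). Sum: -\frac{121}{9}.

Key observation: from the first term -\frac{11}{9}: the factorial ratio (C = -11/9) (k+a-1)!/(a-1)! is a rising factorial (a)_k.
Ratio: r(k) = -1 * (k-8) (k+4) / [(k+13) (k+1)] - rational; roots negated = parameters, x = -1, C = -\frac{11}{9}.
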